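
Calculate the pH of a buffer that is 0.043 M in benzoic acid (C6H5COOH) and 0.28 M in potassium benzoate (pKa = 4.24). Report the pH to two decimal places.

Using pH = pKa + log([base]/[acid]) with [base]/[acid] = 0.28/0.043:
pH = 4.24 + (+0.814) = 5.05

pH = 5.05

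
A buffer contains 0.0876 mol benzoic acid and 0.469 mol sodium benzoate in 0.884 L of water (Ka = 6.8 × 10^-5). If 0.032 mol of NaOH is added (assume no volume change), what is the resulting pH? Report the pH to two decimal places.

pH = 5.12

After neutralization: n(C6H5COOH) = 0.0556 mol, n(C6H5COO-) = 0.501 mol.
pKa = −log(6.8 × 10^-5) = 4.167
pH = pKa + log([A⁻]/[HA]) = 4.167 + log(0.501/0.0556) = 4.167 +0.955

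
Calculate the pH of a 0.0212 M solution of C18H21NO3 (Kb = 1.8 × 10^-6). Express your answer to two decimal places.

pH = 10.29

C18H21NO3 + H2O ⇌ C18H22NO3+ + OH-
From the ICE table, Kb = [OH-]²/(0.0212 − [OH-]) = 1.8 × 10^-6.
Assume [OH-] ≪ 0.0212: [OH-] ≈ √(1.8 × 10^-6 × 0.0212) = 1.95 × 10^-4 M
pOH = 3.71, so pH = 14.00 − pOH = 10.29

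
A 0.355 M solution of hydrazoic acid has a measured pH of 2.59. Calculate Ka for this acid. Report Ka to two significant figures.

[H+] = 10^(-2.59) = 2.57 × 10^-3 M
At equilibrium [HA] = 0.355 − 2.57 × 10^-3 = 3.52 × 10^-1 M
Ka = [H+][A-]/[HA] = (2.57 × 10^-3)² / 3.52 × 10^-1 = 1.9 × 10^-5

Ka = 1.9 × 10^-5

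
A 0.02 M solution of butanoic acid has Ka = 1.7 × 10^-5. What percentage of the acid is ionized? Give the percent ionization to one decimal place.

2.9%

CH3(CH2)2COOH ⇌ CH3(CH2)2COO- + H+; let x = [H+] at equilibrium.
x ≈ √(Ka·C₀) = √(1.7 × 10^-5 × 0.02) = 5.83 × 10^-4 M
Fraction ionized = 5.83 × 10^-4 / 0.02 = 0.0291 → 2.9%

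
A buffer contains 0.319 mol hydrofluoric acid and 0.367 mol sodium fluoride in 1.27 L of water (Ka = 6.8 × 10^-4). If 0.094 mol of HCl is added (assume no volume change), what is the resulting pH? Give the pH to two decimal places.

After neutralization: n(HF) = 0.413 mol, n(F-) = 0.273 mol.
pKa = −log(6.8 × 10^-4) = 3.167
Henderson–Hasselbalch with mole ratio 0.273/0.413: pH = 3.167 + (-0.180)

pH = 2.99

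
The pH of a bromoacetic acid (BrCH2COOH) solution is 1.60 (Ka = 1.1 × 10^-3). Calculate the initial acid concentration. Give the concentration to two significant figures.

C₀ = 6.0 × 10^-1 M

[H+] = 10^(-1.60) = 2.51 × 10^-2 M = x
Ka = x²/(C₀ − x) ⇒ C₀ = x + x²/Ka
C₀ = 2.51 × 10^-2 + (2.51 × 10^-2)²/(1.1 × 10^-3) = 5.98 × 10^-1 M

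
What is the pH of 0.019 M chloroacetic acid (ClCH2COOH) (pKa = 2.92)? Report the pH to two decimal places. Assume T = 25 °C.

ClCH2COOH ⇌ ClCH2COO- + H+
Ka = 10^(−2.92) = 1.20 × 10^-3
Ka = [H+]²/(0.019 − [H+]) = 1.20 × 10^-3
Here C₀/Ka ≈ 15.8, so the small-[H+] approximation fails. Use the quadratic:
[H+] = [−0.0012 + √(0.0012² + 9.12e-05)]/2 = 4.21 × 10^-3 M
pH = −log[H+] = −log(4.21 × 10^-3) = 2.38

pH = 2.38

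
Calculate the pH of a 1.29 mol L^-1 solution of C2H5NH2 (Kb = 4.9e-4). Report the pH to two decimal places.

pH = 12.40

C2H5NH2 + H2O ⇌ C2H5NH3+ + OH-
Kb = [OH-]²/(1.29 − [OH-]) = 4.9 × 10^-4
Assume [OH-] ≪ 1.29: [OH-] ≈ √(4.9 × 10^-4 × 1.29) = 2.51 × 10^-2 M
([OH-]/C₀ = 1.9% < 5%, so the approximation holds.)
pOH = 1.60, so pH = 14.00 − pOH = 12.40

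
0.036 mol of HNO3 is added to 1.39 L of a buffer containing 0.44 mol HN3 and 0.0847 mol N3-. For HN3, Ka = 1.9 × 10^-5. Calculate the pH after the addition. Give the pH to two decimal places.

After neutralization: n(HN3) = 0.476 mol, n(N3-) = 0.0487 mol.
pKa = −log(1.9 × 10^-5) = 4.721
pH = pKa + log(n_N3-/n_HN3) = 4.721 + log(0.0487/0.476) = 4.721 + (-0.990)

pH = 3.73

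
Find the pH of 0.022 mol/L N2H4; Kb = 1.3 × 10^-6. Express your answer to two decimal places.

N2H4 + H2O ⇌ N2H5+ + OH-
From the ICE table, Kb = x²/(0.022 − x) = 1.3 × 10^-6.
Since Kb ≪ C₀, x ≈ √(Kb·C₀) = 1.69 × 10^-4 M.
Check: 0.77% ionized — well under 5%, approximation valid.
pOH = 3.77, so pH = 14.00 − pOH = 10.23

pH = 10.23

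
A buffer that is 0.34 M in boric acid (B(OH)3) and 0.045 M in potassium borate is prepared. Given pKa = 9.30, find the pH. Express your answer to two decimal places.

pH = 8.42

Using pH = pKa + log([base]/[acid]) with [base]/[acid] = 0.045/0.34:
pH = 9.30 + (-0.878) = 8.42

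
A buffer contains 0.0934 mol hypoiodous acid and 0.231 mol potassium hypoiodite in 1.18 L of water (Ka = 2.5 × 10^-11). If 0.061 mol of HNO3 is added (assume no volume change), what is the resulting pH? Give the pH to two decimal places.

pH = 10.64

After neutralization: n(HOI) = 0.154 mol, n(OI-) = 0.17 mol.
pKa = −log(2.5 × 10^-11) = 10.602
Henderson–Hasselbalch with mole ratio 0.17/0.154: pH = 10.602 + (+0.043)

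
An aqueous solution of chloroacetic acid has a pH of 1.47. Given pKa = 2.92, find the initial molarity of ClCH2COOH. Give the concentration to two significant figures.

[H+] = 10^(-1.47) = 3.39 × 10^-2 M = x
Ka = 10^(−2.92) = 1.20 × 10^-3
Ka = x²/(C₀ − x) ⇒ C₀ = x + x²/Ka
C₀ = 3.39 × 10^-2 + (3.39 × 10^-2)²/(1.20 × 10^-3) = 9.92 × 10^-1 M

C₀ = 9.9 × 10^-1 M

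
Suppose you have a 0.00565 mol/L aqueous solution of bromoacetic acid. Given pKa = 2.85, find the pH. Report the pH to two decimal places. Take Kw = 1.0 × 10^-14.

pH = 2.66

BrCH2COOH ⇌ BrCH2COO- + H+
Ka = 10^(−2.85) = 1.41 × 10^-3
Ka = [H+]²/(0.00565 − [H+]) = 1.41 × 10^-3
[H+] is not negligible relative to C₀; solve [H+]² + 0.00141·[H+] − 7.97e-06 = 0.
[H+] = [−0.00141 + √(0.00141² + 3.19e-05)]/2 = 2.20 × 10^-3 M
pH = −log[H+] = −log(2.20 × 10^-3) = 2.66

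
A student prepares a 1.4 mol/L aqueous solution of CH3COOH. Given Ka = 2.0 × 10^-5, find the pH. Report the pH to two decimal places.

pH = 2.28

CH3COOH ⇌ CH3COO- + H+
From the ICE table, Ka = [H+]²/(1.4 − [H+]) = 2.0 × 10^-5.
Assume [H+] ≪ 1.4: [H+] ≈ √(2.0 × 10^-5 × 1.4) = 5.29 × 10^-3 M
([H+]/C₀ = 0.38% < 5%, so the approximation holds.)
pH = −log[H+] = −log(5.29 × 10^-3) = 2.28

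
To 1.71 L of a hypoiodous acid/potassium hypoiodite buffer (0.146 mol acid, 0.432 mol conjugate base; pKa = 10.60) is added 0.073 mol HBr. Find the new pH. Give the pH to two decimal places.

Added H+ converts OI- to HOI: HOI → 0.219 mol, OI- → 0.359 mol.
pH = pKa + log(n_OI-/n_HOI) = 10.60 + log(0.359/0.219) = 10.60 + (+0.215)

pH = 10.81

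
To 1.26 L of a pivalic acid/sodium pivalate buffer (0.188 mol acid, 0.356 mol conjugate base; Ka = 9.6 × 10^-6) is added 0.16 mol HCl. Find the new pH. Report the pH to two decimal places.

pH = 4.77

Added H+ converts (CH3)3CCOO- to (CH3)3CCOOH: (CH3)3CCOOH → 0.348 mol, (CH3)3CCOO- → 0.196 mol.
pKa = −log(9.6 × 10^-6) = 5.018
pH = pKa + log([A⁻]/[HA]) = 5.018 + log(0.196/0.348) = 5.018 -0.249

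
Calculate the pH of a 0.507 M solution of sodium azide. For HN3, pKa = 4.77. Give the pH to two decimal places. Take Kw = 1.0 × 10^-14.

N3- is the conjugate base of the weak acid HN3.
Ka = 10^(−4.77) = 1.70 × 10^-5
Kb = Kw/Ka = 1.0×10^-14 / 1.70 × 10^-5 = 5.88 × 10^-10
Kb = x²/(0.507 − x) = 5.88 × 10^-10
Assume x ≪ 0.507: x ≈ √(5.88 × 10^-10 × 0.507) = 1.73 × 10^-5 M
Check: 0.0034% ionized — well under 5%, approximation valid.
pOH = 4.76, so pH = 14.00 − pOH = 9.24

pH = 9.24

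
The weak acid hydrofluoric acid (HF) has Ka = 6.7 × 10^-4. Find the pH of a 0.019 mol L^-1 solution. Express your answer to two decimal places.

pH = 2.49

HF ⇌ F- + H+
Ka = [H+]²/(0.019 − [H+]) = 6.7 × 10^-4
Here C₀/Ka ≈ 28.4, so the small-[H+] approximation fails. Use the quadratic:
[H+] = [−0.00067 + √(0.00067² + 5.09e-05)]/2 = 3.25 × 10^-3 M
pH = −log[H+] = −log(3.25 × 10^-3) = 2.49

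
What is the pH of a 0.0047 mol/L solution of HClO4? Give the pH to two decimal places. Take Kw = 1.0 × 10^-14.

pH = 2.33

HClO4 is a strong acid and dissociates completely, so [H+] = 0.0047 M.
pH = -log(0.0047) = 2.33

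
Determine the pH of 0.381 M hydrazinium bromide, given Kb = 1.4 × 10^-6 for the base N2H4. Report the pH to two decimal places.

pH = 4.28

N2H5+ is the conjugate acid of the weak base N2H4.
Ka = Kw/Kb = 1.0×10^-14 / 1.4 × 10^-6 = 7.14 × 10^-9
From the ICE table, Ka = x²/(0.381 − x) = 7.14 × 10^-9.
Assume x ≪ 0.381: x ≈ √(7.14 × 10^-9 × 0.381) = 5.22 × 10^-5 M
(x/C₀ = 0.014% < 5%, so the approximation holds.)
pH = −log(5.22 × 10^-5) = 4.28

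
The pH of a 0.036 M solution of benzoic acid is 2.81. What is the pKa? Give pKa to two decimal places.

[H+] = 10^(-2.81) = 1.55 × 10^-3 M
At equilibrium [HA] = 0.036 − 1.55 × 10^-3 = 3.44 × 10^-2 M
Ka = [H+][A-]/[HA] = (1.55 × 10^-3)² / 3.44 × 10^-2 = 6.98 × 10^-5
pKa = -log(6.98 × 10^-5) = 4.16

pKa = 4.16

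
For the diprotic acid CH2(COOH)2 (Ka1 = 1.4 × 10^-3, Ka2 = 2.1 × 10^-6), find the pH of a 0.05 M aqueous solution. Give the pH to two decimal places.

Since Ka1 ≫ Ka2, the first ionization dominates [H+].
Ka1 = x²/(0.05 − x) = 1.4 × 10^-3
Solving the quadratic: x = (−Ka1 + √(Ka1² + 4·Ka1·C₀))/2 = 7.70 × 10^-3 M
pH = −log(7.70 × 10^-3) = 2.11

pH = 2.11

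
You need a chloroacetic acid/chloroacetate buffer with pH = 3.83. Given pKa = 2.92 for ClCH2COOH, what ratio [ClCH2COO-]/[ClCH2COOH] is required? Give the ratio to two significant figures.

pH = pKa + log(r) ⇒ log(r) = 3.83 − 2.92 = +0.91
r = [ClCH2COO-]/[ClCH2COOH] = 10^(+0.91) = 8.13

ratio = 8.1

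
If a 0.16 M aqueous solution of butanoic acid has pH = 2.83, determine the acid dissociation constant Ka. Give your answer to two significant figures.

Ka = 1.4 × 10^-5

[H+] = 10^(-2.83) = 1.48 × 10^-3 M
At equilibrium [HA] = 0.16 − 1.48 × 10^-3 = 1.59 × 10^-1 M
Ka = [H+][A-]/[HA] = (1.48 × 10^-3)² / 1.59 × 10^-1 = 1.4 × 10^-5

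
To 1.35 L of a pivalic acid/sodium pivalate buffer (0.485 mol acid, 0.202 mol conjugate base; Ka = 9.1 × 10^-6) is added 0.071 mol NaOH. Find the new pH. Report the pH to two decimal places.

pH = 4.86

After neutralization: n((CH3)3CCOOH) = 0.414 mol, n((CH3)3CCOO-) = 0.273 mol.
pKa = −log(9.1 × 10^-6) = 5.041
Henderson–Hasselbalch with mole ratio 0.273/0.414: pH = 5.041 + (-0.181)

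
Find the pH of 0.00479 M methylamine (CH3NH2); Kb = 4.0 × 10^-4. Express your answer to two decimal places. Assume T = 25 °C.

pH = 11.08

CH3NH2 + H2O ⇌ CH3NH3+ + OH-
From the ICE table, Kb = [OH-]²/(0.00479 − [OH-]) = 4.0 × 10^-4.
[OH-] is not negligible relative to C₀; solve [OH-]² + 0.0004·[OH-] − 1.92e-06 = 0.
[OH-] = (−Kb + √(Kb² + 4·Kb·C₀))/2 = 1.20 × 10^-3 M
pOH = −log(1.20 × 10^-3) = 2.92; pH = 14.00 − 2.92 = 11.08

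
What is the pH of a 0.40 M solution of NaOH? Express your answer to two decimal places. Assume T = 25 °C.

NaOH is a strong base; [OH-] = 0.4 M.
pOH = -log(0.4) = 0.40
pH = 14.00 - 0.40 = 13.60

pH = 13.60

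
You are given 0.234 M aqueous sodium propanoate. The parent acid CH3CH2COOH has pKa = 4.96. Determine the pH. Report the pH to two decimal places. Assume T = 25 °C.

pH = 9.16

CH3CH2COO- is the conjugate base of the weak acid CH3CH2COOH.
Ka = 10^(−4.96) = 1.10 × 10^-5
Kb = Kw/Ka = 1.0×10^-14 / 1.10 × 10^-5 = 9.09 × 10^-10
Kb = [OH-]²/(0.234 − [OH-]) = 9.09 × 10^-10
Assume [OH-] ≪ 0.234: [OH-] ≈ √(9.09 × 10^-10 × 0.234) = 1.46 × 10^-5 M
pOH = 4.84, so pH = 14.00 − pOH = 9.16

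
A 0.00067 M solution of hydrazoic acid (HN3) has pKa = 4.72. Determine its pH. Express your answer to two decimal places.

HN3 ⇌ N3- + H+
Ka = 10^(−4.72) = 1.91 × 10^-5
Let x = [H+] at equilibrium. Ka = x²/(0.00067 − x).
Here C₀/Ka ≈ 35.1, so the small-x approximation fails. Use the quadratic:
x = (−Ka + √(Ka² + 4·Ka·C₀))/2 = 1.04 × 10^-4 M
pH = −log(1.04 × 10^-4) = 3.98

pH = 3.98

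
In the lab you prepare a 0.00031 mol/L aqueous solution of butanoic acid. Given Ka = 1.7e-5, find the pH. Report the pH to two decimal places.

pH = 4.19

CH3(CH2)2COOH ⇌ CH3(CH2)2COO- + H+
From the ICE table, Ka = [H+]²/(0.00031 − [H+]) = 1.7 × 10^-5.
[H+] is not negligible relative to C₀; solve [H+]² + 1.7e-05·[H+] − 5.27e-09 = 0.
[H+] = (−Ka + √(Ka² + 4·Ka·C₀))/2 = 6.46 × 10^-5 M
pH = −log[H+] = −log(6.46 × 10^-5) = 4.19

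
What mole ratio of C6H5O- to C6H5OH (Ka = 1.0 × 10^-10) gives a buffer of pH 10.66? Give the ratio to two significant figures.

ratio = 4.6

pKa = -log(1.0 × 10^-10) = 10.000
pH = pKa + log(r) ⇒ log(r) = 10.66 − 10.000 = +0.660
r = [C6H5O-]/[C6H5OH] = 10^(+0.660) = 4.57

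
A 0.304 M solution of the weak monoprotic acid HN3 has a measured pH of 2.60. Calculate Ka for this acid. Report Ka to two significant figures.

Ka = 2.1 × 10^-5

[H+] = 10^(-2.60) = 2.51 × 10^-3 M
At equilibrium [HA] = 0.304 − 2.51 × 10^-3 = 3.01 × 10^-1 M
Ka = [H+][A-]/[HA] = (2.51 × 10^-3)² / 3.01 × 10^-1 = 2.1 × 10^-5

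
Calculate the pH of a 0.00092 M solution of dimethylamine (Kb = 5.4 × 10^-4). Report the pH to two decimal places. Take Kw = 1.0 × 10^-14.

pH = 10.69

(CH3)2NH + H2O ⇌ (CH3)2NH2+ + OH-
From the ICE table, Kb = x²/(0.00092 − x) = 5.4 × 10^-4.
The 5% rule fails; solving x² + Kb·x − Kb·C₀ = 0 exactly:
x = [−0.00054 + √(0.00054² + 1.99e-06)]/2 = 4.85 × 10^-4 M
pOH = 3.31, so pH = 14.00 − pOH = 10.69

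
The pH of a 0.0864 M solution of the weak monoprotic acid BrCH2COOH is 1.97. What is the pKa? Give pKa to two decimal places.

[H+] = 10^(-1.97) = 1.07 × 10^-2 M
At equilibrium [HA] = 0.0864 − 1.07 × 10^-2 = 7.57 × 10^-2 M
Ka = [H+][A-]/[HA] = (1.07 × 10^-2)² / 7.57 × 10^-2 = 1.51 × 10^-3
pKa = -log(1.51 × 10^-3) = 2.82

pKa = 2.82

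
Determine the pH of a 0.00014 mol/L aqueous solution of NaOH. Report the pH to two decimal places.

NaOH is a strong base; [OH-] = 0.00014 M.
pOH = -log(0.00014) = 3.85
pH = 14.00 - 3.85 = 10.15

pH = 10.15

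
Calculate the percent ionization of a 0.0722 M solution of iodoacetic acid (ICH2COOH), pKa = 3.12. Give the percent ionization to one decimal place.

9.7%

ICH2COOH ⇌ ICH2COO- + H+; let x = [H+] at equilibrium.
Ka = 10^(−3.12) = 7.59 × 10^-4
Solve x² + 0.000759x − 5.48e-05 = 0 → x = 7.03 × 10^-3 M
Fraction ionized = 7.03 × 10^-3 / 0.0722 = 0.0974 → 9.7%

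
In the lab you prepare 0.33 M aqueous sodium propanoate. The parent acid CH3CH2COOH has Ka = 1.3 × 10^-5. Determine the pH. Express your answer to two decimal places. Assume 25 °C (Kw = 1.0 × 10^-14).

CH3CH2COO- is the conjugate base of the weak acid CH3CH2COOH.
Kb = Kw/Ka = 1.0×10^-14 / 1.3 × 10^-5 = 7.69 × 10^-10
Kb = [OH-]²/(0.33 − [OH-]) = 7.69 × 10^-10
Since Kb ≪ C₀, [OH-] ≈ √(Kb·C₀) = 1.59 × 10^-5 M.
([OH-]/C₀ = 0.0048% < 5%, so the approximation holds.)
pOH = −log(1.59 × 10^-5) = 4.80; pH = 14.00 − 4.80 = 9.20

pH = 9.20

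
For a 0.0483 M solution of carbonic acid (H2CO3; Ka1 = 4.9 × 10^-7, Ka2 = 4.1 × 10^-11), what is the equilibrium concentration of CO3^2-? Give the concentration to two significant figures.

First ionization gives [H+] ≈ [HCO3-] = 1.54 × 10^-4 M.
Second step: Ka2 = [H+][CO3^2-]/[HCO3-] ≈ [CO3^2-] (since [H+] ≈ [HCO3-]).
So [CO3^2-] ≈ Ka2.

4.1 × 10^-11 M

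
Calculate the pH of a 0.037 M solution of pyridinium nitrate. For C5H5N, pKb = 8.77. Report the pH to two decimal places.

C5H5NH+ is the conjugate acid of the weak base C5H5N.
Kb = 10^(−8.77) = 1.70 × 10^-9
Ka = Kw/Kb = 1.0×10^-14 / 1.70 × 10^-9 = 5.88 × 10^-6
Ka = [H+]²/(0.037 − [H+]) = 5.88 × 10^-6
Neglecting [H+] in the denominator: [H+] = √(5.88 × 10^-6 × 0.037) = 4.66 × 10^-4 M
pH = −log(4.66 × 10^-4) = 3.33

pH = 3.33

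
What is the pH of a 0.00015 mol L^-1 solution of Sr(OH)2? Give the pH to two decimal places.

pH = 10.48

Sr(OH)2 is a strong base (each formula unit releases 2 OH-); [OH-] = 0.0003 M.
pOH = -log(0.0003) = 3.52
pH = 14.00 - 3.52 = 10.48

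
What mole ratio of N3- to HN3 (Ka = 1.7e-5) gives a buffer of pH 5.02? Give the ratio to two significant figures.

ratio = 1.8

pKa = -log(1.7 × 10^-5) = 4.770
pH = pKa + log(r) ⇒ log(r) = 5.02 − 4.770 = +0.250
r = [N3-]/[HN3] = 10^(+0.250) = 1.78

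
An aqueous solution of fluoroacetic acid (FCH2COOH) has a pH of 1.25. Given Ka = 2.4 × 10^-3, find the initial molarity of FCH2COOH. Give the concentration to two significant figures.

C₀ = 1.4 M

[H+] = 10^(-1.25) = 5.62 × 10^-2 M = x
Ka = x²/(C₀ − x) ⇒ C₀ = x + x²/Ka
C₀ = 5.62 × 10^-2 + (5.62 × 10^-2)²/(2.4 × 10^-3) = 1.37 M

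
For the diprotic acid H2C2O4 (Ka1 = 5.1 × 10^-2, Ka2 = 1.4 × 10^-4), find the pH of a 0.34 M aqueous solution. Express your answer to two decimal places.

Ka1 ≫ Ka2, so treat the first dissociation as the only significant source of H+.
Ka1 = x²/(0.34 − x) = 5.1 × 10^-2
Solving the quadratic: x = (−Ka1 + √(Ka1² + 4·Ka1·C₀))/2 = 1.09 × 10^-1 M
pH = −log(1.09 × 10^-1) = 0.96

pH = 0.96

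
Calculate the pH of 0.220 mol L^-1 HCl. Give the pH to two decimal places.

HCl is a strong acid and dissociates completely, so [H+] = 0.220 M.
pH = -log(0.22) = 0.66

pH = 0.66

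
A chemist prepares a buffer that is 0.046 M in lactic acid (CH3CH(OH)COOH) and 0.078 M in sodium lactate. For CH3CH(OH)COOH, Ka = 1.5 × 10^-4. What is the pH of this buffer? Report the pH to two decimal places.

pH = 4.05

pKa = −log(1.5 × 10^-4) = 3.824
pH = pKa + log([A⁻]/[HA]) = 3.824 + log(0.078/0.046)
pH = 3.824 + (+0.229) = 4.05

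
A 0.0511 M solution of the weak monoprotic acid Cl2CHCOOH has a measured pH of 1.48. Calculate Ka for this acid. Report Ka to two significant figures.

[H+] = 10^(-1.48) = 3.31 × 10^-2 M
At equilibrium [HA] = 0.0511 − 3.31 × 10^-2 = 1.80 × 10^-2 M
Ka = [H+][A-]/[HA] = (3.31 × 10^-2)² / 1.80 × 10^-2 = 6.1 × 10^-2

Ka = 6.1 × 10^-2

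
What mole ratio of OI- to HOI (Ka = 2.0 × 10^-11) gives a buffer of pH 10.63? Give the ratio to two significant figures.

ratio = 0.85

pKa = -log(2.0 × 10^-11) = 10.699
pH = pKa + log(r) ⇒ log(r) = 10.63 − 10.699 = -0.069
r = [OI-]/[HOI] = 10^(-0.069) = 0.853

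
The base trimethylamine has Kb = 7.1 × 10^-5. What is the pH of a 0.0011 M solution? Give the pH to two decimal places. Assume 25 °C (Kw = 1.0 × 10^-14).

(CH3)3N + H2O ⇌ (CH3)3NH+ + OH-
Kb = [OH-]²/(0.0011 − [OH-]) = 7.1 × 10^-5
The 5% rule fails; solving [OH-]² + Kb·[OH-] − Kb·C₀ = 0 exactly:
[OH-] = (−Kb + √(Kb² + 4·Kb·C₀))/2 = 2.46 × 10^-4 M
pOH = −log(2.46 × 10^-4) = 3.61; pH = 14.00 − 3.61 = 10.39

pH = 10.39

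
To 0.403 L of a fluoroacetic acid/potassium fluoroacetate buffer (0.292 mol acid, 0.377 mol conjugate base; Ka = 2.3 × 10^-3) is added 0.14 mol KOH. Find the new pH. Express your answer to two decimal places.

OH- converts FCH2COOH to FCH2COO-: FCH2COOH → 0.152 mol, FCH2COO- → 0.517 mol.
pKa = −log(2.3 × 10^-3) = 2.638
pH = pKa + log([A⁻]/[HA]) = 2.638 + log(0.517/0.152) = 2.638 +0.532

pH = 3.17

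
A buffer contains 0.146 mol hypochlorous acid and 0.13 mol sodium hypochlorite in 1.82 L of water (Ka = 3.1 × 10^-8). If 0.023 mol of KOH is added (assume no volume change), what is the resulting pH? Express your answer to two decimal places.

pH = 7.60

After neutralization: n(HOCl) = 0.123 mol, n(OCl-) = 0.153 mol.
pKa = −log(3.1 × 10^-8) = 7.509
Henderson–Hasselbalch with mole ratio 0.153/0.123: pH = 7.509 + (+0.095)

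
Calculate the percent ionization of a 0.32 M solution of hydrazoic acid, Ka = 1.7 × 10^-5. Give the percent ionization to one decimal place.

HN3 ⇌ N3- + H+; let x = [H+] at equilibrium.
x ≈ √(Ka·C₀) = √(1.7 × 10^-5 × 0.32) = 2.33 × 10^-3 M
% ionization = x/C₀ × 100% = 2.33 × 10^-3/0.32 × 100% = 0.7%

0.7%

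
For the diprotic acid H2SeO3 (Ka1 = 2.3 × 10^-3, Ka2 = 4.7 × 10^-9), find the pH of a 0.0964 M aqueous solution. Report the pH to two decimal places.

pH = 1.86

Ka1 ≫ Ka2, so treat the first dissociation as the only significant source of H+.
Ka1 = x²/(0.0964 − x) = 2.3 × 10^-3
Solving the quadratic: x = (−Ka1 + √(Ka1² + 4·Ka1·C₀))/2 = 1.38 × 10^-2 M
pH = −log(1.38 × 10^-2) = 1.86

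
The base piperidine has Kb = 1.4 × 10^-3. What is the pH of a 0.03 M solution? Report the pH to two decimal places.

C5H10NH + H2O ⇌ C5H10NH2+ + OH-
Kb = [OH-]²/(0.03 − [OH-]) = 1.4 × 10^-3
Here C₀/Kb ≈ 21.4, so the small-[OH-] approximation fails. Use the quadratic:
[OH-] = (−Kb + √(Kb² + 4·Kb·C₀))/2 = 5.82 × 10^-3 M
pOH = 2.24, so pH = 14.00 − pOH = 11.76

pH = 11.76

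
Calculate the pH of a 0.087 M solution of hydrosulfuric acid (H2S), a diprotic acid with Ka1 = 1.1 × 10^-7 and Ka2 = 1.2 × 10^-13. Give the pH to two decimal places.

Ka1 ≫ Ka2, so treat the first dissociation as the only significant source of H+.
Ka1 = x²/(0.087 − x) = 1.1 × 10^-7
x ≈ √(1.1 × 10^-7 × 0.087) = 9.78 × 10^-5 M
pH = −log(9.78 × 10^-5) = 4.01

pH = 4.01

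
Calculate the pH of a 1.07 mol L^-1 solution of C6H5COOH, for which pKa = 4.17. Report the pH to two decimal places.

pH = 2.07

C6H5COOH ⇌ C6H5COO- + H+
Ka = 10^(−4.17) = 6.76 × 10^-5
From the ICE table, Ka = [H+]²/(1.07 − [H+]) = 6.76 × 10^-5.
Assume [H+] ≪ 1.07: [H+] ≈ √(6.76 × 10^-5 × 1.07) = 8.50 × 10^-3 M
pH = −log[H+] = −log(8.50 × 10^-3) = 2.07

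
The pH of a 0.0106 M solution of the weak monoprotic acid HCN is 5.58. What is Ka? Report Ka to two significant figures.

Ka = 6.5 × 10^-10

[H+] = 10^(-5.58) = 2.63 × 10^-6 M
At equilibrium [HA] = 0.0106 − 2.63 × 10^-6 = 1.06 × 10^-2 M
Ka = [H+][A-]/[HA] = (2.63 × 10^-6)² / 1.06 × 10^-2 = 6.5 × 10^-10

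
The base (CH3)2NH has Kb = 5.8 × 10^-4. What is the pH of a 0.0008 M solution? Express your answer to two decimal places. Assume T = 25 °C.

pH = 10.65

(CH3)2NH + H2O ⇌ (CH3)2NH2+ + OH-
Kb = [OH-]²/(0.0008 − [OH-]) = 5.8 × 10^-4
Here C₀/Kb ≈ 1.38, so the small-[OH-] approximation fails. Use the quadratic:
[OH-] = (−Kb + √(Kb² + 4·Kb·C₀))/2 = 4.50 × 10^-4 M
pOH = −log(4.50 × 10^-4) = 3.35; pH = 14.00 − 3.35 = 10.65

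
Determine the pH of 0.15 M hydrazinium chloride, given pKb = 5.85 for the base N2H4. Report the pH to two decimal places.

N2H5+ is the conjugate acid of the weak base N2H4.
Kb = 10^(−5.85) = 1.41 × 10^-6
Ka = Kw/Kb = 1.0×10^-14 / 1.41 × 10^-6 = 7.09 × 10^-9
Ka = [H+]²/(0.15 − [H+]) = 7.09 × 10^-9
Assume [H+] ≪ 0.15: [H+] ≈ √(7.09 × 10^-9 × 0.15) = 3.26 × 10^-5 M
pH = −log[H+] = −log(3.26 × 10^-5) = 4.49

pH = 4.49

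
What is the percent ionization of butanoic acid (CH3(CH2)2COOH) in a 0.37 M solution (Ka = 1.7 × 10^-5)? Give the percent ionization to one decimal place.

CH3(CH2)2COOH ⇌ CH3(CH2)2COO- + H+; let x = [H+] at equilibrium.
x ≈ √(Ka·C₀) = √(1.7 × 10^-5 × 0.37) = 2.51 × 10^-3 M
% ionization = x/C₀ × 100% = 2.51 × 10^-3/0.37 × 100% = 0.7%

0.7%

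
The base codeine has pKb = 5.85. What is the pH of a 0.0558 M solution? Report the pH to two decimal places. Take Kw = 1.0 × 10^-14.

C18H21NO3 + H2O ⇌ C18H22NO3+ + OH-
Kb = 10^(−5.85) = 1.41 × 10^-6
From the ICE table, Kb = [OH-]²/(0.0558 − [OH-]) = 1.41 × 10^-6.
Assume [OH-] ≪ 0.0558: [OH-] ≈ √(1.41 × 10^-6 × 0.0558) = 2.80 × 10^-4 M
pOH = 3.55, so pH = 14.00 − pOH = 10.45

pH = 10.45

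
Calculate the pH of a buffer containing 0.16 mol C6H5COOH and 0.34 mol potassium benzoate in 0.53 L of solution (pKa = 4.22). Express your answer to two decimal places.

pH = 4.55

Henderson–Hasselbalch: pH = pKa + log([C6H5COO-]/[C6H5COOH]) = 4.22 + log(0.34/0.16)
pH = 4.22 + (+0.327) = 4.55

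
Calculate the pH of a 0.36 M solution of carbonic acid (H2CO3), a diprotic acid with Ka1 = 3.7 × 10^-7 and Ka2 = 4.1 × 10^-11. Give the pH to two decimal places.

Ka1 ≫ Ka2, so treat the first dissociation as the only significant source of H+.
Ka1 = x²/(0.36 − x) = 3.7 × 10^-7
x ≈ √(3.7 × 10^-7 × 0.36) = 3.65 × 10^-4 M
pH = −log(3.65 × 10^-4) = 3.44

pH = 3.44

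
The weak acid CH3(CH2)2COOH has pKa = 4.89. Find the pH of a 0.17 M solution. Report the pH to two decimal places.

pH = 2.83

CH3(CH2)2COOH ⇌ CH3(CH2)2COO- + H+
Ka = 10^(−4.89) = 1.29 × 10^-5
From the ICE table, Ka = x²/(0.17 − x) = 1.29 × 10^-5.
Neglecting x in the denominator: x = √(1.29 × 10^-5 × 0.17) = 1.48 × 10^-3 M
Check: 0.87% ionized — well under 5%, approximation valid.
pH = −log(1.48 × 10^-3) = 2.83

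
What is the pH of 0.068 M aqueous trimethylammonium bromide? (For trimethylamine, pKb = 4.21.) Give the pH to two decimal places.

(CH3)3NH+ is the conjugate acid of the weak base (CH3)3N.
Kb = 10^(−4.21) = 6.17 × 10^-5
Ka = Kw/Kb = 1.0×10^-14 / 6.17 × 10^-5 = 1.62 × 10^-10
Ka = [H+]²/(0.068 − [H+]) = 1.62 × 10^-10
Neglecting [H+] in the denominator: [H+] = √(1.62 × 10^-10 × 0.068) = 3.32 × 10^-6 M
pH = −log[H+] = −log(3.32 × 10^-6) = 5.48

pH = 5.48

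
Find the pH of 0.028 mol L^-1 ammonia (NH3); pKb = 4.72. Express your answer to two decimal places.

NH3 + H2O ⇌ NH4+ + OH-
Kb = 10^(−4.72) = 1.91 × 10^-5
Kb = [OH-]²/(0.028 − [OH-]) = 1.91 × 10^-5
Since Kb ≪ C₀, [OH-] ≈ √(Kb·C₀) = 7.31 × 10^-4 M.
([OH-]/C₀ = 2.6% < 5%, so the approximation holds.)
pOH = −log(7.31 × 10^-4) = 3.14; pH = 14.00 − 3.14 = 10.86

pH = 10.86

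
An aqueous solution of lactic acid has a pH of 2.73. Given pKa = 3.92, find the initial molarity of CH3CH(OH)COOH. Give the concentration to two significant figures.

C₀ = 3.1 × 10^-2 M

[H+] = 10^(-2.73) = 1.86 × 10^-3 M = x
Ka = 10^(−3.92) = 1.20 × 10^-4
Ka = x²/(C₀ − x) ⇒ C₀ = x + x²/Ka
C₀ = 1.86 × 10^-3 + (1.86 × 10^-3)²/(1.20 × 10^-4) = 3.07 × 10^-2 M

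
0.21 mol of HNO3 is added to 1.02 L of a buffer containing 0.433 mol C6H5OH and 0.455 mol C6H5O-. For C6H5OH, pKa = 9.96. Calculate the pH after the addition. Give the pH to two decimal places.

After neutralization: n(C6H5OH) = 0.643 mol, n(C6H5O-) = 0.245 mol.
pH = pKa + log(n_C6H5O-/n_C6H5OH) = 9.96 + log(0.245/0.643) = 9.96 + (-0.419)

pH = 9.54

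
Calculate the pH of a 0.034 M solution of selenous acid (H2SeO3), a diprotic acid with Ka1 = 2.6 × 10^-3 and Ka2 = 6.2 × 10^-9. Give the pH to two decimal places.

Ka1 ≫ Ka2, so treat the first dissociation as the only significant source of H+.
Ka1 = x²/(0.034 − x) = 2.6 × 10^-3
Solving the quadratic: x = (−Ka1 + √(Ka1² + 4·Ka1·C₀))/2 = 8.19 × 10^-3 M
pH = −log(8.19 × 10^-3) = 2.09

pH = 2.09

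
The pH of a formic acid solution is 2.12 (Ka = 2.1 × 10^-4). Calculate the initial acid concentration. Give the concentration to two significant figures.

C₀ = 2.8 × 10^-1 M

[H+] = 10^(-2.12) = 7.59 × 10^-3 M = x
Ka = x²/(C₀ − x) ⇒ C₀ = x + x²/Ka
C₀ = 7.59 × 10^-3 + (7.59 × 10^-3)²/(2.1 × 10^-4) = 2.82 × 10^-1 M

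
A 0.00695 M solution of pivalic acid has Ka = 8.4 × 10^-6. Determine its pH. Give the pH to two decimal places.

(CH3)3CCOOH ⇌ (CH3)3CCOO- + H+
Ka = x²/(0.00695 − x) = 8.4 × 10^-6
Neglecting x in the denominator: x = √(8.4 × 10^-6 × 0.00695) = 2.42 × 10^-4 M
(x/C₀ = 3.5% < 5%, so the approximation holds.)
pH = −log[H+] = −log(2.42 × 10^-4) = 3.62

pH = 3.62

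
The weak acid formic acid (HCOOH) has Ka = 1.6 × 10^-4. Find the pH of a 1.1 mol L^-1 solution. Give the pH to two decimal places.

pH = 1.88

HCOOH ⇌ HCOO- + H+
Ka = [H+]²/(1.1 − [H+]) = 1.6 × 10^-4
Neglecting [H+] in the denominator: [H+] = √(1.6 × 10^-4 × 1.1) = 1.33 × 10^-2 M
pH = −log(1.33 × 10^-2) = 1.88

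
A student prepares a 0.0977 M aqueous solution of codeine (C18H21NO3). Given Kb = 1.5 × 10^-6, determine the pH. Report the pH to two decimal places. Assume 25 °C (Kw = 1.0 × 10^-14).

C18H21NO3 + H2O ⇌ C18H22NO3+ + OH-
From the ICE table, Kb = [OH-]²/(0.0977 − [OH-]) = 1.5 × 10^-6.
Assume [OH-] ≪ 0.0977: [OH-] ≈ √(1.5 × 10^-6 × 0.0977) = 3.83 × 10^-4 M
([OH-]/C₀ = 0.39% < 5%, so the approximation holds.)
pOH = −log(3.83 × 10^-4) = 3.42; pH = 14.00 − 3.42 = 10.58

pH = 10.58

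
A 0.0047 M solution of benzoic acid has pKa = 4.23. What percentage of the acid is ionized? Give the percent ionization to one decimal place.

10.6%

C6H5COOH ⇌ C6H5COO- + H+; let x = [H+] at equilibrium.
Ka = 10^(−4.23) = 5.89 × 10^-5
Solve x² + 5.89e-05x − 2.77e-07 = 0 → x = 4.98 × 10^-4 M
Fraction ionized = 4.98 × 10^-4 / 0.0047 = 0.1060 → 10.6%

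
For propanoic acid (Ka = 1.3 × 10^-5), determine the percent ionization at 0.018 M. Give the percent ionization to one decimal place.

CH3CH2COOH ⇌ CH3CH2COO- + H+; let x = [H+] at equilibrium.
x ≈ √(Ka·C₀) = √(1.3 × 10^-5 × 0.018) = 4.84 × 10^-4 M
% ionization = x/C₀ × 100% = 4.84 × 10^-4/0.018 × 100% = 2.7%

2.7%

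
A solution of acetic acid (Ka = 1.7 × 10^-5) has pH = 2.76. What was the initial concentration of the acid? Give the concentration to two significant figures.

[H+] = 10^(-2.76) = 1.74 × 10^-3 M = x
Ka = x²/(C₀ − x) ⇒ C₀ = x + x²/Ka
C₀ = 1.74 × 10^-3 + (1.74 × 10^-3)²/(1.7 × 10^-5) = 1.80 × 10^-1 M

C₀ = 1.8 × 10^-1 M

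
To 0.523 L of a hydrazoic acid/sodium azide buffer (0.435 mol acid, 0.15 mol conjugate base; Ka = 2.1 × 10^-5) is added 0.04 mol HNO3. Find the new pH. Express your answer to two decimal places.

After neutralization: n(HN3) = 0.475 mol, n(N3-) = 0.11 mol.
pKa = −log(2.1 × 10^-5) = 4.678
Henderson–Hasselbalch with mole ratio 0.11/0.475: pH = 4.678 + (-0.635)

pH = 4.04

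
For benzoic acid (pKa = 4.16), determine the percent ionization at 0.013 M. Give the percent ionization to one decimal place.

C6H5COOH ⇌ C6H5COO- + H+; let x = [H+] at equilibrium.
Ka = 10^(−4.16) = 6.92 × 10^-5
Solve x² + 6.92e-05x − 9e-07 = 0 → x = 9.15 × 10^-4 M
% ionization = x/C₀ × 100% = 9.15 × 10^-4/0.013 × 100% = 7.0%

7.0%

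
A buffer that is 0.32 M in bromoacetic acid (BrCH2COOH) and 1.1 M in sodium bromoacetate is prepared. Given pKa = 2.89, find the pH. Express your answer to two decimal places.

Henderson–Hasselbalch: pH = pKa + log([BrCH2COO-]/[BrCH2COOH]) = 2.89 + log(1.1/0.32)
pH = 2.89 + (+0.536) = 3.43

pH = 3.43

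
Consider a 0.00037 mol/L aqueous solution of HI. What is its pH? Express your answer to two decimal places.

pH = 3.43

HI is a strong acid and dissociates completely, so [H+] = 0.00037 M.
pH = -log(0.00037) = 3.43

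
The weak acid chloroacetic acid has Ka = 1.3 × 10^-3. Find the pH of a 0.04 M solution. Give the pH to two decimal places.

pH = 2.18

ClCH2COOH ⇌ ClCH2COO- + H+
From the ICE table, Ka = [H+]²/(0.04 − [H+]) = 1.3 × 10^-3.
[H+] is not negligible relative to C₀; solve [H+]² + 0.0013·[H+] − 5.2e-05 = 0.
[H+] = [−0.0013 + √(0.0013² + 0.000208)]/2 = 6.59 × 10^-3 M
pH = −log(6.59 × 10^-3) = 2.18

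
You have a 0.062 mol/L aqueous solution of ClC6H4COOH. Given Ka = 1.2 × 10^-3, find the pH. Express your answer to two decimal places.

ClC6H4COOH ⇌ ClC6H4COO- + H+
Ka = x²/(0.062 − x) = 1.2 × 10^-3
x is not negligible relative to C₀; solve x² + 0.0012·x − 7.44e-05 = 0.
x = (−Ka + √(Ka² + 4·Ka·C₀))/2 = 8.05 × 10^-3 M
pH = −log(8.05 × 10^-3) = 2.09

pH = 2.09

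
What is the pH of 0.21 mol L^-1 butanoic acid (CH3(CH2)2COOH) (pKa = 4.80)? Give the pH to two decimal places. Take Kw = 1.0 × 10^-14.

pH = 2.74

CH3(CH2)2COOH ⇌ CH3(CH2)2COO- + H+
Ka = 10^(−4.80) = 1.58 × 10^-5
From the ICE table, Ka = [H+]²/(0.21 − [H+]) = 1.58 × 10^-5.
Neglecting [H+] in the denominator: [H+] = √(1.58 × 10^-5 × 0.21) = 1.82 × 10^-3 M
Check: 0.87% ionized — well under 5%, approximation valid.
pH = −log[H+] = −log(1.82 × 10^-3) = 2.74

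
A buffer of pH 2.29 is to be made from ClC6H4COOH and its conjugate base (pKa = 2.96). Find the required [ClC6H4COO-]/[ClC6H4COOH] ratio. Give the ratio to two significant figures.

pH = pKa + log(r) ⇒ log(r) = 2.29 − 2.96 = -0.67
r = [ClC6H4COO-]/[ClC6H4COOH] = 10^(-0.67) = 0.214

ratio = 0.21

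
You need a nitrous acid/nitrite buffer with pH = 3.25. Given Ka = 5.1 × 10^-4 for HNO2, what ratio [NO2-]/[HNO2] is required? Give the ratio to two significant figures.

pKa = -log(5.1 × 10^-4) = 3.292
pH = pKa + log(r) ⇒ log(r) = 3.25 − 3.292 = -0.042
r = [NO2-]/[HNO2] = 10^(-0.042) = 0.908

ratio = 0.91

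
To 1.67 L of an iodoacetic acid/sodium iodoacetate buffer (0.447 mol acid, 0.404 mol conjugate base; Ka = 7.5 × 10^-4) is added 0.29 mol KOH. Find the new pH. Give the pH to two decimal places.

OH- converts ICH2COOH to ICH2COO-: ICH2COOH → 0.157 mol, ICH2COO- → 0.694 mol.
pKa = −log(7.5 × 10^-4) = 3.125
pH = pKa + log(n_ICH2COO-/n_ICH2COOH) = 3.125 + log(0.694/0.157) = 3.125 + (+0.645)

pH = 3.77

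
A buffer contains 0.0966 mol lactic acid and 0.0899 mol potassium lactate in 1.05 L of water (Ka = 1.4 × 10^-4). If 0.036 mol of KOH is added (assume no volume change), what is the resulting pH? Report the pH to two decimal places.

pH = 4.17

After neutralization: n(CH3CH(OH)COOH) = 0.0606 mol, n(CH3CH(OH)COO-) = 0.126 mol.
pKa = −log(1.4 × 10^-4) = 3.854
pH = pKa + log([A⁻]/[HA]) = 3.854 + log(0.126/0.0606) = 3.854 +0.318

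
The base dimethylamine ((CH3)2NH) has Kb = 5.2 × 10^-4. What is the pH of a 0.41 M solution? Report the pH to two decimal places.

(CH3)2NH + H2O ⇌ (CH3)2NH2+ + OH-
From the ICE table, Kb = x²/(0.41 − x) = 5.2 × 10^-4.
Since Kb ≪ C₀, x ≈ √(Kb·C₀) = 1.46 × 10^-2 M.
pOH = 1.84, so pH = 14.00 − pOH = 12.16

pH = 12.16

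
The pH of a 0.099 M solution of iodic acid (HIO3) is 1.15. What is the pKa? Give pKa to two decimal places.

[H+] = 10^(-1.15) = 7.08 × 10^-2 M
At equilibrium [HA] = 0.099 − 7.08 × 10^-2 = 2.82 × 10^-2 M
Ka = [H+][A-]/[HA] = (7.08 × 10^-2)² / 2.82 × 10^-2 = 1.78 × 10^-1
pKa = -log(1.78 × 10^-1) = 0.75

pKa = 0.75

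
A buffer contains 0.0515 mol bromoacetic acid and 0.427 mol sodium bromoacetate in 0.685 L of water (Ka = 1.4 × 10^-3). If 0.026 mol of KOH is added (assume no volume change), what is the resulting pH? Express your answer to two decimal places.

After neutralization: n(BrCH2COOH) = 0.0255 mol, n(BrCH2COO-) = 0.453 mol.
pKa = −log(1.4 × 10^-3) = 2.854
pH = pKa + log(n_BrCH2COO-/n_BrCH2COOH) = 2.854 + log(0.453/0.0255) = 2.854 + (+1.250)

pH = 4.10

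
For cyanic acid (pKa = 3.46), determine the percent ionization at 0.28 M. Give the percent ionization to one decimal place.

HOCN ⇌ OCN- + H+; let x = [H+] at equilibrium.
Ka = 10^(−3.46) = 3.47 × 10^-4
x ≈ √(Ka·C₀) = √(3.47 × 10^-4 × 0.28) = 9.86 × 10^-3 M
% ionization = x/C₀ × 100% = 9.86 × 10^-3/0.28 × 100% = 3.5%

3.5%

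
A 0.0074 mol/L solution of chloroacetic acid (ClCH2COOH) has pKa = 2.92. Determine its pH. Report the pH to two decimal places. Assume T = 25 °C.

ClCH2COOH ⇌ ClCH2COO- + H+
Ka = 10^(−2.92) = 1.20 × 10^-3
From the ICE table, Ka = x²/(0.0074 − x) = 1.20 × 10^-3.
x is not negligible relative to C₀; solve x² + 0.0012·x − 8.88e-06 = 0.
x = [−0.0012 + √(0.0012² + 3.55e-05)]/2 = 2.44 × 10^-3 M
pH = −log[H+] = −log(2.44 × 10^-3) = 2.61

pH = 2.61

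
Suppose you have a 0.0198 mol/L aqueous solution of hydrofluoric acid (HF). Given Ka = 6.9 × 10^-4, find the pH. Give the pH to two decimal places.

pH = 2.47

HF ⇌ F- + H+
From the ICE table, Ka = [H+]²/(0.0198 − [H+]) = 6.9 × 10^-4.
[H+] is not negligible relative to C₀; solve [H+]² + 0.00069·[H+] − 1.37e-05 = 0.
[H+] = (−Ka + √(Ka² + 4·Ka·C₀))/2 = 3.37 × 10^-3 M
pH = −log[H+] = −log(3.37 × 10^-3) = 2.47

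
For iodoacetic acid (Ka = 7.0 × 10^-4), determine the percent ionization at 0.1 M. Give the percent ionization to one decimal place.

8.0%

ICH2COOH ⇌ ICH2COO- + H+; let x = [H+] at equilibrium.
Solve x² + 0.0007x − 7e-05 = 0 → x = 8.02 × 10^-3 M
Fraction ionized = 8.02 × 10^-3 / 0.1 = 0.0802 → 8.0%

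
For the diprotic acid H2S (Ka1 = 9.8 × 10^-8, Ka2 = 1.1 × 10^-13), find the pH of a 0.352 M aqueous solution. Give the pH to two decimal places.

pH = 3.73

Since Ka1 ≫ Ka2, the first ionization dominates [H+].
Ka1 = x²/(0.352 − x) = 9.8 × 10^-8
x ≈ √(9.8 × 10^-8 × 0.352) = 1.86 × 10^-4 M
pH = −log(1.86 × 10^-4) = 3.73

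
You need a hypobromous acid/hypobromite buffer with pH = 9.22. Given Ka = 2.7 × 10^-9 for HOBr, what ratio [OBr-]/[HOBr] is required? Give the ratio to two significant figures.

pKa = -log(2.7 × 10^-9) = 8.569
pH = pKa + log(r) ⇒ log(r) = 9.22 − 8.569 = +0.651
r = [OBr-]/[HOBr] = 10^(+0.651) = 4.48

ratio = 4.5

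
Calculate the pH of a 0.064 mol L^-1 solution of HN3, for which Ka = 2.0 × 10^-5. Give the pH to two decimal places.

HN3 ⇌ N3- + H+
From the ICE table, Ka = [H+]²/(0.064 − [H+]) = 2.0 × 10^-5.
Assume [H+] ≪ 0.064: [H+] ≈ √(2.0 × 10^-5 × 0.064) = 1.13 × 10^-3 M
pH = −log[H+] = −log(1.13 × 10^-3) = 2.95

pH = 2.95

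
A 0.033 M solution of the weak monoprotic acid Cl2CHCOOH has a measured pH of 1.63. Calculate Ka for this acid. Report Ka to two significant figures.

Ka = 5.7 × 10^-2

[H+] = 10^(-1.63) = 2.34 × 10^-2 M
At equilibrium [HA] = 0.033 − 2.34 × 10^-2 = 9.60 × 10^-3 M
Ka = [H+][A-]/[HA] = (2.34 × 10^-2)² / 9.60 × 10^-3 = 5.7 × 10^-2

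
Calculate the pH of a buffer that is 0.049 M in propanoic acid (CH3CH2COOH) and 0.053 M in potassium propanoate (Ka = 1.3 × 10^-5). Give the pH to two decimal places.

pH = 4.92

pKa = −log(1.3 × 10^-5) = 4.886
Using pH = pKa + log([base]/[acid]) with [base]/[acid] = 0.053/0.049:
pH = 4.886 + (+0.034) = 4.92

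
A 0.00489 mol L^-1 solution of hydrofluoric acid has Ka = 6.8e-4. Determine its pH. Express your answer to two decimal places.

pH = 2.82

HF ⇌ F- + H+
Ka = x²/(0.00489 − x) = 6.8 × 10^-4
The 5% rule fails; solving x² + Ka·x − Ka·C₀ = 0 exactly:
x = (−Ka + √(Ka² + 4·Ka·C₀))/2 = 1.51 × 10^-3 M
pH = −log(1.51 × 10^-3) = 2.82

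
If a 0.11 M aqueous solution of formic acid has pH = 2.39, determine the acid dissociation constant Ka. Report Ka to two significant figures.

[H+] = 10^(-2.39) = 4.07 × 10^-3 M
At equilibrium [HA] = 0.11 − 4.07 × 10^-3 = 1.06 × 10^-1 M
Ka = [H+][A-]/[HA] = (4.07 × 10^-3)² / 1.06 × 10^-1 = 1.6 × 10^-4

Ka = 1.6 × 10^-4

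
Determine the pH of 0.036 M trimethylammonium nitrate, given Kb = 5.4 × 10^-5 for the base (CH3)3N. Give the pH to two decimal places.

(CH3)3NH+ is the conjugate acid of the weak base (CH3)3N.
Ka = Kw/Kb = 1.0×10^-14 / 5.4 × 10^-5 = 1.85 × 10^-10
Ka = x²/(0.036 − x) = 1.85 × 10^-10
Assume x ≪ 0.036: x ≈ √(1.85 × 10^-10 × 0.036) = 2.58 × 10^-6 M
Check: 0.0072% ionized — well under 5%, approximation valid.
pH = −log(2.58 × 10^-6) = 5.59

pH = 5.59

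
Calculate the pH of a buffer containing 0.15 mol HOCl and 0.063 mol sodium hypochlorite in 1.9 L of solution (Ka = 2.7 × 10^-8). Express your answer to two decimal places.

pH = 7.19

pKa = −log(2.7 × 10^-8) = 7.569
Henderson–Hasselbalch: pH = pKa + log([OCl-]/[HOCl]) = 7.569 + log(0.063/0.15)
pH = 7.569 + (-0.377) = 7.19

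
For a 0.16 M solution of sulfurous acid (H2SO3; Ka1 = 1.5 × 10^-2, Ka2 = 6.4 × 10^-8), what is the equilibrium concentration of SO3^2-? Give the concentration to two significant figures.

6.4 × 10^-8 M

First ionization gives [H+] ≈ [HSO3-] = 4.21 × 10^-2 M.
Second step: Ka2 = [H+][SO3^2-]/[HSO3-] ≈ [SO3^2-] (since [H+] ≈ [HSO3-]).
So [SO3^2-] ≈ Ka2.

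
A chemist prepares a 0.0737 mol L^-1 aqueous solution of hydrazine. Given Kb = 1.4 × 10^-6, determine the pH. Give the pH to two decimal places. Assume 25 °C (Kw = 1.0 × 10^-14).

pH = 10.51

N2H4 + H2O ⇌ N2H5+ + OH-
Let x = [OH-] at equilibrium. Kb = x²/(0.0737 − x).
Since Kb ≪ C₀, x ≈ √(Kb·C₀) = 3.21 × 10^-4 M.
Check: 0.44% ionized — well under 5%, approximation valid.
pOH = 3.49, so pH = 14.00 − pOH = 10.51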